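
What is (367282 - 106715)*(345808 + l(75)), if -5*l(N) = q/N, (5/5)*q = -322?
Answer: 33789891328574/375 ≈ 9.0106e+10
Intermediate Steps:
q = -322
l(N) = 322/(5*N) (l(N) = -(-322)/(5*N) = 322/(5*N))
(367282 - 106715)*(345808 + l(75)) = (367282 - 106715)*(345808 + (322/5)/75) = 260567*(345808 + (322/5)*(1/75)) = 260567*(345808 + 322/375) = 260567*(129678322/375) = 33789891328574/375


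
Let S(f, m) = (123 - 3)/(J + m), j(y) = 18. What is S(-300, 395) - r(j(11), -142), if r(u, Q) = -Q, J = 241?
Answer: -7516/53 ≈ -141.81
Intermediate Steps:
S(f, m) = 120/(241 + m) (S(f, m) = (123 - 3)/(241 + m) = 120/(241 + m))
S(-300, 395) - r(j(11), -142) = 120/(241 + 395) - (-1)*(-142) = 120/636 - 1*142 = 120*(1/636) - 142 = 10/53 - 142 = -7516/53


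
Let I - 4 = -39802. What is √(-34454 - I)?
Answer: 4*√334 ≈ 73.103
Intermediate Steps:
I = -39798 (I = 4 - 39802 = -39798)
√(-34454 - I) = √(-34454 - 1*(-39798)) = √(-34454 + 39798) = √5344 = 4*√334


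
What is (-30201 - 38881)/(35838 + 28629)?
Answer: -5314/4959 ≈ -1.0716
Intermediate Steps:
(-30201 - 38881)/(35838 + 28629) = -69082/64467 = -69082*1/64467 = -5314/4959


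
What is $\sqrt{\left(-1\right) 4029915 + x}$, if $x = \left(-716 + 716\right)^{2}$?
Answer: $i \sqrt{4029915} \approx 2007.5 i$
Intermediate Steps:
$x = 0$ ($x = 0^{2} = 0$)
$\sqrt{\left(-1\right) 4029915 + x} = \sqrt{\left(-1\right) 4029915 + 0} = \sqrt{-4029915 + 0} = \sqrt{-4029915} = i \sqrt{4029915}$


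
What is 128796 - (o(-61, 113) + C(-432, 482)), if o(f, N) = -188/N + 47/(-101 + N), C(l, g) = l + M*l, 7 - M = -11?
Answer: 185774369/1356 ≈ 1.3700e+5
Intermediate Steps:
M = 18 (M = 7 - 1*(-11) = 7 + 11 = 18)
C(l, g) = 19*l (C(l, g) = l + 18*l = 19*l)
128796 - (o(-61, 113) + C(-432, 482)) = 128796 - (47*(404 - 3*113)/(113*(-101 + 113)) + 19*(-432)) = 128796 - (47*(1/113)*(404 - 339)/12 - 8208) = 128796 - (47*(1/113)*(1/12)*65 - 8208) = 128796 - (3055/1356 - 8208) = 128796 - 1*(-11126993/1356) = 128796 + 11126993/1356 = 185774369/1356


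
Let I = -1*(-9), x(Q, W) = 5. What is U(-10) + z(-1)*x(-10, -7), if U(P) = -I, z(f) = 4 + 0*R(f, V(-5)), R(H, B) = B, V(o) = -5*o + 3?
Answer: 11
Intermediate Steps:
V(o) = 3 - 5*o
I = 9
z(f) = 4 (z(f) = 4 + 0*(3 - 5*(-5)) = 4 + 0*(3 + 25) = 4 + 0*28 = 4 + 0 = 4)
U(P) = -9 (U(P) = -1*9 = -9)
U(-10) + z(-1)*x(-10, -7) = -9 + 4*5 = -9 + 20 = 11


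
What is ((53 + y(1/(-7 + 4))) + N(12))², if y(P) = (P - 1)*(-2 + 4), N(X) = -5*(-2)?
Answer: 32761/9 ≈ 3640.1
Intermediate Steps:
N(X) = 10
y(P) = -2 + 2*P (y(P) = (-1 + P)*2 = -2 + 2*P)
((53 + y(1/(-7 + 4))) + N(12))² = ((53 + (-2 + 2/(-7 + 4))) + 10)² = ((53 + (-2 + 2/(-3))) + 10)² = ((53 + (-2 + 2*(-⅓))) + 10)² = ((53 + (-2 - ⅔)) + 10)² = ((53 - 8/3) + 10)² = (151/3 + 10)² = (181/3)² = 32761/9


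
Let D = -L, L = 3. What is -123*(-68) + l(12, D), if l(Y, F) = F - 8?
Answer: 8353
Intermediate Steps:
D = -3 (D = -1*3 = -3)
l(Y, F) = -8 + F
-123*(-68) + l(12, D) = -123*(-68) + (-8 - 3) = 8364 - 11 = 8353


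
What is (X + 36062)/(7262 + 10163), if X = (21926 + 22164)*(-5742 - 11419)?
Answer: -756592428/17425 ≈ -43420.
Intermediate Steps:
X = -756628490 (X = 44090*(-17161) = -756628490)
(X + 36062)/(7262 + 10163) = (-756628490 + 36062)/(7262 + 10163) = -756592428/17425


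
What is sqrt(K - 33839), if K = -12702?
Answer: I*sqrt(46541) ≈ 215.73*I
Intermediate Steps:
sqrt(K - 33839) = sqrt(-12702 - 33839) = sqrt(-46541) = I*sqrt(46541)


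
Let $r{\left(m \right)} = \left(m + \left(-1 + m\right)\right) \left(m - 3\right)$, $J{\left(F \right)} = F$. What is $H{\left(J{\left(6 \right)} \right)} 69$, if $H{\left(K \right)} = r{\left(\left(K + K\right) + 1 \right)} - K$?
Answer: $16836$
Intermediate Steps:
$r{\left(m \right)} = \left(-1 + 2 m\right) \left(-3 + m\right)$
$H{\left(K \right)} = -4 - 15 K + 2 \left(1 + 2 K\right)^{2}$ ($H{\left(K \right)} = \left(3 - 7 \left(\left(K + K\right) + 1\right) + 2 \left(\left(K + K\right) + 1\right)^{2}\right) - K = \left(3 - 7 \left(2 K + 1\right) + 2 \left(2 K + 1\right)^{2}\right) - K = \left(3 - 7 \left(1 + 2 K\right) + 2 \left(1 + 2 K\right)^{2}\right) - K = \left(3 - \left(7 + 14 K\right) + 2 \left(1 + 2 K\right)^{2}\right) - K = \left(-4 - 14 K + 2 \left(1 + 2 K\right)^{2}\right) - K = -4 - 15 K + 2 \left(1 + 2 K\right)^{2}$)
$H{\left(J{\left(6 \right)} \right)} 69 = \left(-2 - 42 + 8 \cdot 6^{2}\right) 69 = \left(-2 - 42 + 8 \cdot 36\right) 69 = \left(-2 - 42 + 288\right) 69 = 244 \cdot 69 = 16836$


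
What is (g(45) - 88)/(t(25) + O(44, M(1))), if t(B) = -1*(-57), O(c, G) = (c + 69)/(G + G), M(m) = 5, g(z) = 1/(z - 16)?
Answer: -25510/19807 ≈ -1.2879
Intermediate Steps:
g(z) = 1/(-16 + z)
O(c, G) = (69 + c)/(2*G) (O(c, G) = (69 + c)/((2*G)) = (69 + c)*(1/(2*G)) = (69 + c)/(2*G))
t(B) = 57
(g(45) - 88)/(t(25) + O(44, M(1))) = (1/(-16 + 45) - 88)/(57 + (½)*(69 + 44)/5) = (1/29 - 88)/(57 + (½)*(⅕)*113) = (1/29 - 88)/(57 + 113/10) = -2551/(29*683/10) = -2551/29*10/683 = -25510/19807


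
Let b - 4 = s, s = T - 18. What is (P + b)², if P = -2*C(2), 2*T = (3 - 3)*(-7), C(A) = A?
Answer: 324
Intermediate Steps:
T = 0 (T = ((3 - 3)*(-7))/2 = (0*(-7))/2 = (½)*0 = 0)
s = -18 (s = 0 - 18 = -18)
b = -14 (b = 4 - 18 = -14)
P = -4 (P = -2*2 = -4)
(P + b)² = (-4 - 14)² = (-18)² = 324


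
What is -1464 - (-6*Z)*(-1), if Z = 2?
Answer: -1476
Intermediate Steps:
-1464 - (-6*Z)*(-1) = -1464 - (-6*2)*(-1) = -1464 - (-12)*(-1) = -1464 - 1*12 = -1464 - 12 = -1476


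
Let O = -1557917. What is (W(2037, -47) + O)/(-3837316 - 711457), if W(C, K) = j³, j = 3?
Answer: 1557890/4548773 ≈ 0.34249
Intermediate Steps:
W(C, K) = 27 (W(C, K) = 3³ = 27)
(W(2037, -47) + O)/(-3837316 - 711457) = (27 - 1557917)/(-3837316 - 711457) = -1557890/(-4548773) = -1557890*(-1/4548773) = 1557890/4548773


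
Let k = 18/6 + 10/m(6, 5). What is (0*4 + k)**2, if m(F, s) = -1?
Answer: 49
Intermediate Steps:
k = -7 (k = 18/6 + 10/(-1) = 18*(1/6) + 10*(-1) = 3 - 10 = -7)
(0*4 + k)**2 = (0*4 - 7)**2 = (0 - 7)**2 = (-7)**2 = 49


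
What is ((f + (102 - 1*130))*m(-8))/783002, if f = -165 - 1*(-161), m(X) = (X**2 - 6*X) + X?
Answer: -1664/391501 ≈ -0.0042503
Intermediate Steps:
m(X) = X**2 - 5*X
f = -4 (f = -165 + 161 = -4)
((f + (102 - 1*130))*m(-8))/783002 = ((-4 + (102 - 1*130))*(-8*(-5 - 8)))/783002 = ((-4 + (102 - 130))*(-8*(-13)))*(1/783002) = ((-4 - 28)*104)*(1/783002) = -32*104*(1/783002) = -3328*1/783002 = -1664/391501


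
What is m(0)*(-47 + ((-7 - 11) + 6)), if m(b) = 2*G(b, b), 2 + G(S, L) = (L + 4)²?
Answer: -1652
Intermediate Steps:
G(S, L) = -2 + (4 + L)² (G(S, L) = -2 + (L + 4)² = -2 + (4 + L)²)
m(b) = -4 + 2*(4 + b)² (m(b) = 2*(-2 + (4 + b)²) = -4 + 2*(4 + b)²)
m(0)*(-47 + ((-7 - 11) + 6)) = (-4 + 2*(4 + 0)²)*(-47 + ((-7 - 11) + 6)) = (-4 + 2*4²)*(-47 + (-18 + 6)) = (-4 + 2*16)*(-47 - 12) = (-4 + 32)*(-59) = 28*(-59) = -1652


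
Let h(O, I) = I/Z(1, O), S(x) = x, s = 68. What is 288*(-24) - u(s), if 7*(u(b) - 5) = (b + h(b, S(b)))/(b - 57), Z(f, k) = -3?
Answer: -1597963/231 ≈ -6917.6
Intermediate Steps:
h(O, I) = -I/3 (h(O, I) = I/(-3) = I*(-⅓) = -I/3)
u(b) = 5 + 2*b/(21*(-57 + b)) (u(b) = 5 + ((b - b/3)/(b - 57))/7 = 5 + ((2*b/3)/(-57 + b))/7 = 5 + (2*b/(3*(-57 + b)))/7 = 5 + 2*b/(21*(-57 + b)))
288*(-24) - u(s) = 288*(-24) - (-5985 + 107*68)/(21*(-57 + 68)) = -6912 - (-5985 + 7276)/(21*11) = -6912 - 1291/(21*11) = -6912 - 1*1291/231 = -6912 - 1291/231 = -1597963/231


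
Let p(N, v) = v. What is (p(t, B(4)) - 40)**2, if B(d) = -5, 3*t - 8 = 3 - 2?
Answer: 2025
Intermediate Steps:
t = 3 (t = 8/3 + (3 - 2)/3 = 8/3 + (1/3)*1 = 8/3 + 1/3 = 3)
(p(t, B(4)) - 40)**2 = (-5 - 40)**2 = (-45)**2 = 2025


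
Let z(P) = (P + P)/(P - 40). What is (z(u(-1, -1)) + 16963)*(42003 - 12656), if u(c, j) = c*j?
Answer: 19414654585/39 ≈ 4.9781e+8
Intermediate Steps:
z(P) = 2*P/(-40 + P) (z(P) = (2*P)/(-40 + P) = 2*P/(-40 + P))
(z(u(-1, -1)) + 16963)*(42003 - 12656) = (2*(-1*(-1))/(-40 - 1*(-1)) + 16963)*(42003 - 12656) = (2*1/(-40 + 1) + 16963)*29347 = (2*1/(-39) + 16963)*29347 = (2*1*(-1/39) + 16963)*29347 = (-2/39 + 16963)*29347 = (661555/39)*29347 = 19414654585/39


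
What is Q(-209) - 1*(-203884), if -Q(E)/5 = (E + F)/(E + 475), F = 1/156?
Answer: 8460533479/41496 ≈ 2.0389e+5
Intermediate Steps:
F = 1/156 ≈ 0.0064103
Q(E) = -5*(1/156 + E)/(475 + E) (Q(E) = -5*(E + 1/156)/(E + 475) = -5*(1/156 + E)/(475 + E))
Q(-209) - 1*(-203884) = 5*(-1 - 156*(-209))/(156*(475 - 209)) - 1*(-203884) = (5/156)*(-1 + 32604)/266 + 203884 = (5/156)*(1/266)*32603 + 203884 = 163015/41496 + 203884 = 8460533479/41496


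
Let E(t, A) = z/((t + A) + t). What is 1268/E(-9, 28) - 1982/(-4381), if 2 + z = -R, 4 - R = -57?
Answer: -55426214/276003 ≈ -200.82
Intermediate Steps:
R = 61 (R = 4 - 1*(-57) = 4 + 57 = 61)
z = -63 (z = -2 - 1*61 = -2 - 61 = -63)
E(t, A) = -63/(A + 2*t) (E(t, A) = -63/((t + A) + t) = -63/((A + t) + t) = -63/(A + 2*t))
1268/E(-9, 28) - 1982/(-4381) = 1268/((-63/(28 + 2*(-9)))) - 1982/(-4381) = 1268/((-63/(28 - 18))) - 1982*(-1/4381) = 1268/((-63/10)) + 1982/4381 = 1268/((-63*⅒)) + 1982/4381 = 1268/(-63/10) + 1982/4381 = 1268*(-10/63) + 1982/4381 = -12680/63 + 1982/4381 = -55426214/276003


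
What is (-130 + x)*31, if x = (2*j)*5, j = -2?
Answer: -4650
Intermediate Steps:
x = -20 (x = (2*(-2))*5 = -4*5 = -20)
(-130 + x)*31 = (-130 - 20)*31 = -150*31 = -4650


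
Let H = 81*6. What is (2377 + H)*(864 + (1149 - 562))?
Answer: 4154213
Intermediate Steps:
H = 486
(2377 + H)*(864 + (1149 - 562)) = (2377 + 486)*(864 + (1149 - 562)) = 2863*(864 + 587) = 2863*1451 = 4154213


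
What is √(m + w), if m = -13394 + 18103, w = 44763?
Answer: 8*√773 ≈ 222.42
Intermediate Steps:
m = 4709
√(m + w) = √(4709 + 44763) = √49472 = 8*√773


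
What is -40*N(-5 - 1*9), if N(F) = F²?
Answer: -7840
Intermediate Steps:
-40*N(-5 - 1*9) = -40*(-5 - 1*9)² = -40*(-5 - 9)² = -40*(-14)² = -40*196 = -7840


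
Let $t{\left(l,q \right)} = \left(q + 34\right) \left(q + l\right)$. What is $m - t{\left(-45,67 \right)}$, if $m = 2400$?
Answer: $178$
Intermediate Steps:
$t{\left(l,q \right)} = \left(34 + q\right) \left(l + q\right)$
$m - t{\left(-45,67 \right)} = 2400 - \left(67^{2} + 34 \left(-45\right) + 34 \cdot 67 - 3015\right) = 2400 - \left(4489 - 1530 + 2278 - 3015\right) = 2400 - 2222 = 178$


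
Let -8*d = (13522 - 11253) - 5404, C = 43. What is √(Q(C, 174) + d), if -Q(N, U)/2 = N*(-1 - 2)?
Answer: √10398/4 ≈ 25.493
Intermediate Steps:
d = 3135/8 (d = -((13522 - 11253) - 5404)/8 = -(2269 - 5404)/8 = -⅛*(-3135) = 3135/8 ≈ 391.88)
Q(N, U) = 6*N (Q(N, U) = -2*N*(-1 - 2) = -2*N*(-3) = -(-6)*N = 6*N)
√(Q(C, 174) + d) = √(6*43 + 3135/8) = √(258 + 3135/8) = √(5199/8) = √10398/4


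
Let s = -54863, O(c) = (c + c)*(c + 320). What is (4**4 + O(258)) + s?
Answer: 243641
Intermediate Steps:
O(c) = 2*c*(320 + c) (O(c) = (2*c)*(320 + c) = 2*c*(320 + c))
(4**4 + O(258)) + s = (4**4 + 2*258*(320 + 258)) - 54863 = (256 + 2*258*578) - 54863 = (256 + 298248) - 54863 = 298504 - 54863 = 243641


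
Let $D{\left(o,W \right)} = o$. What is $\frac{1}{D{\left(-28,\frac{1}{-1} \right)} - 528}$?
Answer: $- \frac{1}{556} \approx -0.0017986$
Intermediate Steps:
$\frac{1}{D{\left(-28,\frac{1}{-1} \right)} - 528} = \frac{1}{-28 - 528} = \frac{1}{-556} = - \frac{1}{556}$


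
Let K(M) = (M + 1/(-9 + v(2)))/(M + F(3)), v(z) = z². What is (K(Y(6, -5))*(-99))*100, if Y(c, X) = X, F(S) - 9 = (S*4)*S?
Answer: 1287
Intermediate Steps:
F(S) = 9 + 4*S² (F(S) = 9 + (S*4)*S = 9 + (4*S)*S = 9 + 4*S²)
K(M) = (-⅕ + M)/(45 + M) (K(M) = (M + 1/(-9 + 2²))/(M + (9 + 4*3²)) = (M + 1/(-9 + 4))/(M + (9 + 4*9)) = (M + 1/(-5))/(M + (9 + 36)) = (M - ⅕)/(M + 45) = (-⅕ + M)/(45 + M))
(K(Y(6, -5))*(-99))*100 = (((-⅕ - 5)/(45 - 5))*(-99))*100 = ((-26/5/40)*(-99))*100 = (((1/40)*(-26/5))*(-99))*100 = -13/100*(-99)*100 = (1287/100)*100 = 1287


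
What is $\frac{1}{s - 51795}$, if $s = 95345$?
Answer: $\frac{1}{43550} \approx 2.2962 \cdot 10^{-5}$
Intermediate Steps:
$\frac{1}{s - 51795} = \frac{1}{95345 - 51795} = \frac{1}{43550}$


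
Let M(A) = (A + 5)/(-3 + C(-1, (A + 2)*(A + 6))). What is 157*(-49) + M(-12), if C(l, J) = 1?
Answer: -15379/2 ≈ -7689.5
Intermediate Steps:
M(A) = -5/2 - A/2 (M(A) = (A + 5)/(-3 + 1) = (5 + A)/(-2) = (5 + A)*(-½) = -5/2 - A/2)
157*(-49) + M(-12) = 157*(-49) + (-5/2 - ½*(-12)) = -7693 + (-5/2 + 6) = -7693 + 7/2 = -15379/2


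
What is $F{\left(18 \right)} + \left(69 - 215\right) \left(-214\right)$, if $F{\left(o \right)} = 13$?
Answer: $31257$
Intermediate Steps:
$F{\left(18 \right)} + \left(69 - 215\right) \left(-214\right) = 13 + \left(69 - 215\right) \left(-214\right) = 13 - -31244 = 13 + 31244 = 31257$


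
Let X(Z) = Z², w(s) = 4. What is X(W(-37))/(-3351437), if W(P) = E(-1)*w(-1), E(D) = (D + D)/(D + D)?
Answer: -16/3351437 ≈ -4.7741e-6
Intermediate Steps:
E(D) = 1 (E(D) = (2*D)/((2*D)) = (2*D)*(1/(2*D)) = 1)
W(P) = 4 (W(P) = 1*4 = 4)
X(W(-37))/(-3351437) = 4²/(-3351437) = 16*(-1/3351437) = -16/3351437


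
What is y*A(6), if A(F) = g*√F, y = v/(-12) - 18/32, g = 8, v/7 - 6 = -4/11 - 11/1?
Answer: 1355*√6/66 ≈ 50.289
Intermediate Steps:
v = -413/11 (v = 42 + 7*(-4/11 - 11/1) = 42 + 7*(-4*1/11 - 11*1) = 42 + 7*(-4/11 - 11) = 42 + 7*(-125/11) = 42 - 875/11 = -413/11 ≈ -37.545)
y = 1355/528 (y = -413/11/(-12) - 18/32 = -413/11*(-1/12) - 18*1/32 = 413/132 - 9/16 = 1355/528 ≈ 2.5663)
A(F) = 8*√F
y*A(6) = 1355*(8*√6)/528 = 1355*√6/66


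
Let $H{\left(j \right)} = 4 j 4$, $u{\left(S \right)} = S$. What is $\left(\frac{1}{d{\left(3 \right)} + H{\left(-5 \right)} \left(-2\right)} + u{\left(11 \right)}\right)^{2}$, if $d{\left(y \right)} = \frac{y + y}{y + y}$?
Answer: $\frac{3139984}{25921} \approx 121.14$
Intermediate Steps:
$d{\left(y \right)} = 1$ ($d{\left(y \right)} = \frac{2 y}{2 y} = 2 y \frac{1}{2 y} = 1$)
$H{\left(j \right)} = 16 j$
$\left(\frac{1}{d{\left(3 \right)} + H{\left(-5 \right)} \left(-2\right)} + u{\left(11 \right)}\right)^{2} = \left(\frac{1}{1 + 16 \left(-5\right) \left(-2\right)} + 11\right)^{2} = \left(\frac{1}{1 - -160} + 11\right)^{2} = \left(\frac{1}{1 + 160} + 11\right)^{2} = \left(\frac{1}{161} + 11\right)^{2} = \left(\frac{1772}{161}\right)^{2} = \frac{3139984}{25921}$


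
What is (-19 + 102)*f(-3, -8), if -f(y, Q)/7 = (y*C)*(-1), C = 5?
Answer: -8715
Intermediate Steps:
f(y, Q) = 35*y (f(y, Q) = -7*y*5*(-1) = -7*5*y*(-1) = -(-35)*y = 35*y)
(-19 + 102)*f(-3, -8) = (-19 + 102)*(35*(-3)) = 83*(-105) = -8715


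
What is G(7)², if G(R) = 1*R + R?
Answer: 196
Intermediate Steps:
G(R) = 2*R (G(R) = R + R = 2*R)
G(7)² = (2*7)² = 14² = 196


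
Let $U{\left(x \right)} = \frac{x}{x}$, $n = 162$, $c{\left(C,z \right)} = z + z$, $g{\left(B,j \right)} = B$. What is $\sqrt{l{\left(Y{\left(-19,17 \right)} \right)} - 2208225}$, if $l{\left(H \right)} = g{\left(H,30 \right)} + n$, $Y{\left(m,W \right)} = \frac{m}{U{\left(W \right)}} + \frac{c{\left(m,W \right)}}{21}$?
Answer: $\frac{2 i \sqrt{243440862}}{21} \approx 1486.0 i$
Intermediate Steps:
$c{\left(C,z \right)} = 2 z$
$U{\left(x \right)} = 1$
$Y{\left(m,W \right)} = m + \frac{2 W}{21}$ ($Y{\left(m,W \right)} = \frac{m}{1} + \frac{2 W}{21} = m 1 + 2 W \frac{1}{21} = m + \frac{2 W}{21}$)
$l{\left(H \right)} = 162 + H$ ($l{\left(H \right)} = H + 162 = 162 + H$)
$\sqrt{l{\left(Y{\left(-19,17 \right)} \right)} - 2208225} = \sqrt{\left(162 + \left(-19 + \frac{2}{21} \cdot 17\right)\right) - 2208225} = \sqrt{\left(162 + \left(-19 + \frac{34}{21}\right)\right) - 2208225} = \sqrt{\left(162 - \frac{365}{21}\right) - 2208225} = \sqrt{\frac{3037}{21} - 2208225} = \sqrt{- \frac{46369688}{21}} = \frac{2 i \sqrt{243440862}}{21}$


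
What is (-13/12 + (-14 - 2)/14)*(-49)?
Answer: 1309/12 ≈ 109.08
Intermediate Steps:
(-13/12 + (-14 - 2)/14)*(-49) = (-13*1/12 - 16*1/14)*(-49) = (-13/12 - 8/7)*(-49) = -187/84*(-49) = 1309/12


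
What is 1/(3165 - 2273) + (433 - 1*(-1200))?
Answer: 1456637/892 ≈ 1633.0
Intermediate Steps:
1/(3165 - 2273) + (433 - 1*(-1200)) = 1/892 + (433 + 1200) = 1/892 + 1633 = 1456637/892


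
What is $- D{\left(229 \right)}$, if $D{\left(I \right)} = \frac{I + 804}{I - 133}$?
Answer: $- \frac{1033}{96} \approx -10.76$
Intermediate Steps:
$D{\left(I \right)} = \frac{804 + I}{-133 + I}$
$- D{\left(229 \right)} = - \frac{804 + 229}{-133 + 229} = - \frac{1033}{96}$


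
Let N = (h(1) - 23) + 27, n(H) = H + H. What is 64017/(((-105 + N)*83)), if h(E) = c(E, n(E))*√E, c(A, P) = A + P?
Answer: -64017/8134 ≈ -7.8703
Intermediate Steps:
n(H) = 2*H
h(E) = 3*E^(3/2) (h(E) = (E + 2*E)*√E = (3*E)*√E = 3*E^(3/2))
N = 7 (N = (3*1^(3/2) - 23) + 27 = (3*1 - 23) + 27 = (3 - 23) + 27 = -20 + 27 = 7)
64017/(((-105 + N)*83)) = 64017/(((-105 + 7)*83)) = 64017/((-98*83)) = 64017/(-8134) = 64017*(-1/8134) = -64017/8134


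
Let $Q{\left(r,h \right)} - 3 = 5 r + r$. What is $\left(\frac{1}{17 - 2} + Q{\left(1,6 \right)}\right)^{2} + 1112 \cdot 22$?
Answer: $\frac{5522896}{225} \approx 24546.0$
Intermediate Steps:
$Q{\left(r,h \right)} = 3 + 6 r$ ($Q{\left(r,h \right)} = 3 + \left(5 r + r\right) = 3 + 6 r$)
$\left(\frac{1}{17 - 2} + Q{\left(1,6 \right)}\right)^{2} + 1112 \cdot 22 = \left(\frac{1}{17 - 2} + \left(3 + 6 \cdot 1\right)\right)^{2} + 1112 \cdot 22 = \left(\frac{1}{15} + \left(3 + 6\right)\right)^{2} + 24464 = \left(\frac{1}{15} + 9\right)^{2} + 24464 = \left(\frac{136}{15}\right)^{2} + 24464 = \frac{18496}{225} + 24464 = \frac{5522896}{225}$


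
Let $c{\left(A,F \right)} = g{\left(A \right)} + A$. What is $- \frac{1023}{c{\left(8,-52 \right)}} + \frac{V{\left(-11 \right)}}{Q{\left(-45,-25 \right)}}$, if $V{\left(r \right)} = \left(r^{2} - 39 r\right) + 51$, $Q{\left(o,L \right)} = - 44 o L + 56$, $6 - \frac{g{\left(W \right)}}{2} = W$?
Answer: $- \frac{3161476}{12361} \approx -255.76$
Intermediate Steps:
$g{\left(W \right)} = 12 - 2 W$
$Q{\left(o,L \right)} = 56 - 44 L o$ ($Q{\left(o,L \right)} = - 44 L o + 56 = 56 - 44 L o$)
$c{\left(A,F \right)} = 12 - A$ ($c{\left(A,F \right)} = \left(12 - 2 A\right) + A = 12 - A$)
$V{\left(r \right)} = 51 + r^{2} - 39 r$
$- \frac{1023}{c{\left(8,-52 \right)}} + \frac{V{\left(-11 \right)}}{Q{\left(-45,-25 \right)}} = - \frac{1023}{12 - 8} + \frac{51 + \left(-11\right)^{2} - -429}{56 - \left(-1100\right) \left(-45\right)} = - \frac{1023}{12 - 8} + \frac{51 + 121 + 429}{56 - 49500} = - \frac{1023}{4} + \frac{601}{-49444} = \left(-1023\right) \frac{1}{4} + 601 \left(- \frac{1}{49444}\right) = - \frac{1023}{4} - \frac{601}{49444} = - \frac{3161476}{12361}$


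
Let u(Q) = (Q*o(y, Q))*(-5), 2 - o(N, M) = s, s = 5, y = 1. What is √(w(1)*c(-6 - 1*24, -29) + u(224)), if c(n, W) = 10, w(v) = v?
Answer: √3370 ≈ 58.052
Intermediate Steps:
o(N, M) = -3 (o(N, M) = 2 - 1*5 = 2 - 5 = -3)
u(Q) = 15*Q (u(Q) = (Q*(-3))*(-5) = -3*Q*(-5) = 15*Q)
√(w(1)*c(-6 - 1*24, -29) + u(224)) = √(1*10 + 15*224) = √(10 + 3360) = √3370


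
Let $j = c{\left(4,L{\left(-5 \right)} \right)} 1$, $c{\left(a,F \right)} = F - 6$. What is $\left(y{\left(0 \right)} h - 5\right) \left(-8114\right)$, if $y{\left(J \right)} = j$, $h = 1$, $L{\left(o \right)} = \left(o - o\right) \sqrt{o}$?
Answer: $89254$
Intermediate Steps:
$L{\left(o \right)} = 0$ ($L{\left(o \right)} = 0 \sqrt{o} = 0$)
$c{\left(a,F \right)} = -6 + F$ ($c{\left(a,F \right)} = F - 6 = -6 + F$)
$j = -6$ ($j = \left(-6 + 0\right) 1 = \left(-6\right) 1 = -6$)
$y{\left(J \right)} = -6$
$\left(y{\left(0 \right)} h - 5\right) \left(-8114\right) = \left(\left(-6\right) 1 - 5\right) \left(-8114\right) = \left(-6 - 5\right) \left(-8114\right) = \left(-11\right) \left(-8114\right) = 89254$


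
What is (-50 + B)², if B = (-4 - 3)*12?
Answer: 17956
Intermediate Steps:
B = -84 (B = -7*12 = -84)
(-50 + B)² = (-50 - 84)² = (-134)² = 17956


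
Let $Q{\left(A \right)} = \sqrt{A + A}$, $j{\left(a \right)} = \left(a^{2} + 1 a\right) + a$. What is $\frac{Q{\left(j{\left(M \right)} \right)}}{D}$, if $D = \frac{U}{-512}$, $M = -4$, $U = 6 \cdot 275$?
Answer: $- \frac{1024}{825} \approx -1.2412$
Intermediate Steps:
$U = 1650$
$j{\left(a \right)} = a^{2} + 2 a$ ($j{\left(a \right)} = \left(a^{2} + a\right) + a = \left(a + a^{2}\right) + a = a^{2} + 2 a$)
$Q{\left(A \right)} = \sqrt{2} \sqrt{A}$ ($Q{\left(A \right)} = \sqrt{2 A} = \sqrt{2} \sqrt{A}$)
$D = - \frac{825}{256}$ ($D = \frac{1650}{-512} = 1650 \left(- \frac{1}{512}\right) = - \frac{825}{256} \approx -3.2227$)
$\frac{Q{\left(j{\left(M \right)} \right)}}{D} = \frac{\sqrt{2} \sqrt{- 4 \left(2 - 4\right)}}{- \frac{825}{256}} = \sqrt{2} \sqrt{\left(-4\right) \left(-2\right)} \left(- \frac{256}{825}\right) = \sqrt{2} \sqrt{8} \left(- \frac{256}{825}\right) = \sqrt{2} \cdot 2 \sqrt{2} \left(- \frac{256}{825}\right) = 4 \left(- \frac{256}{825}\right) = - \frac{1024}{825}$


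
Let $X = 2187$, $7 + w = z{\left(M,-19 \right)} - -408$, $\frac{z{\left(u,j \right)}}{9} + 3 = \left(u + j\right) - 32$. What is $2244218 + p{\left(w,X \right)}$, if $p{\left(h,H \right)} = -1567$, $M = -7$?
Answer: $2242651$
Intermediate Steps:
$z{\left(u,j \right)} = -315 + 9 j + 9 u$ ($z{\left(u,j \right)} = -27 + 9 \left(\left(u + j\right) - 32\right) = -27 + 9 \left(\left(j + u\right) - 32\right) = -27 + 9 \left(-32 + j + u\right) = -27 + \left(-288 + 9 j + 9 u\right) = -315 + 9 j + 9 u$)
$w = -148$ ($w = -7 + \left(\left(-315 + 9 \left(-19\right) + 9 \left(-7\right)\right) - -408\right) = -7 + \left(\left(-315 - 171 - 63\right) + 408\right) = -7 + \left(-549 + 408\right) = -7 - 141 = -148$)
$2244218 + p{\left(w,X \right)} = 2244218 - 1567 = 2242651$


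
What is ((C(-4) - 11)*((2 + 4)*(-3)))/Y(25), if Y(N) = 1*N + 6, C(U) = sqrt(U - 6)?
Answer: 198/31 - 18*I*sqrt(10)/31 ≈ 6.3871 - 1.8362*I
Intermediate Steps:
C(U) = sqrt(-6 + U)
Y(N) = 6 + N (Y(N) = N + 6 = 6 + N)
((C(-4) - 11)*((2 + 4)*(-3)))/Y(25) = ((sqrt(-6 - 4) - 11)*((2 + 4)*(-3)))/(6 + 25) = ((sqrt(-10) - 11)*(6*(-3)))/31 = ((I*sqrt(10) - 11)*(-18))*(1/31) = ((-11 + I*sqrt(10))*(-18))*(1/31) = (198 - 18*I*sqrt(10))*(1/31) = 198/31 - 18*I*sqrt(10)/31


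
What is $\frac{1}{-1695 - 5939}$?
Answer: $- \frac{1}{7634} \approx -0.00013099$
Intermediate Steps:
$\frac{1}{-1695 - 5939} = \frac{1}{-7634} = - \frac{1}{7634}$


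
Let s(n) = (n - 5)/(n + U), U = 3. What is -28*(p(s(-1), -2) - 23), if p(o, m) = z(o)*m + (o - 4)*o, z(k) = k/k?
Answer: 112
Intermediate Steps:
z(k) = 1
s(n) = (-5 + n)/(3 + n) (s(n) = (n - 5)/(n + 3) = (-5 + n)/(3 + n))
p(o, m) = m + o*(-4 + o) (p(o, m) = 1*m + (o - 4)*o = m + (-4 + o)*o = m + o*(-4 + o))
-28*(p(s(-1), -2) - 23) = -28*((-2 + ((-5 - 1)/(3 - 1))**2 - 4*(-5 - 1)/(3 - 1)) - 23) = -28*((-2 + (-6/2)**2 - 4*(-6)/2) - 23) = -28*((-2 + ((1/2)*(-6))**2 - 2*(-6)) - 23) = -28*((-2 + (-3)**2 - 4*(-3)) - 23) = -28*((-2 + 9 + 12) - 23) = -28*(19 - 23) = -28*(-4) = 112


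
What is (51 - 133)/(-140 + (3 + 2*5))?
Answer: 82/127 ≈ 0.64567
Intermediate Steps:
(51 - 133)/(-140 + (3 + 2*5)) = -82/(-140 + (3 + 10)) = -82/(-140 + 13) = -82/(-127) = -1/127*(-82) = 82/127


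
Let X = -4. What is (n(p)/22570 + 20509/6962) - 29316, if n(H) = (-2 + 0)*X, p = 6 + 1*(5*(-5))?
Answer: -2303014367807/78566170 ≈ -29313.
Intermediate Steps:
p = -19 (p = 6 + 1*(-25) = 6 - 25 = -19)
n(H) = 8 (n(H) = (-2 + 0)*(-4) = -2*(-4) = 8)
(n(p)/22570 + 20509/6962) - 29316 = (8/22570 + 20509/6962) - 29316 = (8*(1/22570) + 20509*(1/6962)) - 29316 = (4/11285 + 20509/6962) - 29316 = 231471913/78566170 - 29316 = -2303014367807/78566170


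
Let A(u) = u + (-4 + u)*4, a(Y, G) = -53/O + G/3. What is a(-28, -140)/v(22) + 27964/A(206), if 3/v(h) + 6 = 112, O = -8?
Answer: -8439893/6084 ≈ -1387.2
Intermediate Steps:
v(h) = 3/106 (v(h) = 3/(-6 + 112) = 3/106)
a(Y, G) = 53/8 + G/3 (a(Y, G) = -53/(-8) + G/3 = -53*(-⅛) + G*(⅓) = 53/8 + G/3)
A(u) = -16 + 5*u (A(u) = u + (-16 + 4*u) = -16 + 5*u)
a(-28, -140)/v(22) + 27964/A(206) = (53/8 + (⅓)*(-140))/(3/106) + 27964/(-16 + 5*206) = (53/8 - 140/3)*(106/3) + 27964/(-16 + 1030) = -961/24*106/3 + 27964/1014 = -50933/36 + 27964*(1/1014) = -50933/36 + 13982/507 = -8439893/6084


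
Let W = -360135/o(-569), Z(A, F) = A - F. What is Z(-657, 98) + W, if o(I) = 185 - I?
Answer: -929405/754 ≈ -1232.6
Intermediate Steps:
W = -360135/754 (W = -360135/(185 - 1*(-569)) = -360135/(185 + 569) = -360135/754 ≈ -477.63)
Z(-657, 98) + W = (-657 - 1*98) - 360135/754 = (-657 - 98) - 360135/754 = -755 - 360135/754 = -929405/754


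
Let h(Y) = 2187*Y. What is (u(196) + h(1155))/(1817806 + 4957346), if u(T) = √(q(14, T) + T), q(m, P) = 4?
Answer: 841995/2258384 + 5*√2/3387576 ≈ 0.37283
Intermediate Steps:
u(T) = √(4 + T)
(u(196) + h(1155))/(1817806 + 4957346) = (√(4 + 196) + 2187*1155)/(1817806 + 4957346) = (√200 + 2525985)/6775152 = (10*√2 + 2525985)*(1/6775152) = (2525985 + 10*√2)*(1/6775152) = 841995/2258384 + 5*√2/3387576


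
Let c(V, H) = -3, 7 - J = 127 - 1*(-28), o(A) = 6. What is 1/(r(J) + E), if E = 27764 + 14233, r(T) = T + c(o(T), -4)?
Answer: 1/41846 ≈ 2.3897e-5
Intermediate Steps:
J = -148 (J = 7 - (127 - 1*(-28)) = 7 - (127 + 28) = 7 - 1*155 = 7 - 155 = -148)
r(T) = -3 + T (r(T) = T - 3 = -3 + T)
E = 41997
1/(r(J) + E) = 1/((-3 - 148) + 41997) = 1/(-151 + 41997) = 1/41846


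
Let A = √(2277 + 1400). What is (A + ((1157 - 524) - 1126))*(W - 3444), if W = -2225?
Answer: 2794817 - 5669*√3677 ≈ 2.4511e+6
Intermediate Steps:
A = √3677 ≈ 60.638
(A + ((1157 - 524) - 1126))*(W - 3444) = (√3677 + ((1157 - 524) - 1126))*(-2225 - 3444) = (√3677 + (633 - 1126))*(-5669) = (√3677 - 493)*(-5669) = (-493 + √3677)*(-5669) = 2794817 - 5669*√3677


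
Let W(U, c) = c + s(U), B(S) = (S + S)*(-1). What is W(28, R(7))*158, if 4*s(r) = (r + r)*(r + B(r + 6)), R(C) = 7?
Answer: -87374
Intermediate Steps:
B(S) = -2*S (B(S) = (2*S)*(-1) = -2*S)
s(r) = r*(-12 - r)/2 (s(r) = ((r + r)*(r - 2*(r + 6)))/4 = ((2*r)*(r - 2*(6 + r)))/4 = ((2*r)*(r + (-12 - 2*r)))/4 = ((2*r)*(-12 - r))/4 = (2*r*(-12 - r))/4 = r*(-12 - r)/2)
W(U, c) = c + U*(-12 - U)/2
W(28, R(7))*158 = (7 - 6*28 - ½*28²)*158 = (7 - 168 - ½*784)*158 = (7 - 168 - 392)*158 = -553*158 = -87374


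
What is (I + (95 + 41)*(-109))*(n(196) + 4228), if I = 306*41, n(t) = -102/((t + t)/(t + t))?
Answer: -9399028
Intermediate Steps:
n(t) = -102 (n(t) = -102/((2*t)/((2*t))) = -102/((2*t)*(1/(2*t))) = -102/1 = -102*1 = -102)
I = 12546
(I + (95 + 41)*(-109))*(n(196) + 4228) = (12546 + (95 + 41)*(-109))*(-102 + 4228) = (12546 + 136*(-109))*4126 = (12546 - 14824)*4126 = -2278*4126 = -9399028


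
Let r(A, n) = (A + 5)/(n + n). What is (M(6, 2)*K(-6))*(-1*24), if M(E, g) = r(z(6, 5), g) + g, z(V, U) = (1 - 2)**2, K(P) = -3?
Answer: 252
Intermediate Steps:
z(V, U) = 1 (z(V, U) = (-1)**2 = 1)
r(A, n) = (5 + A)/(2*n) (r(A, n) = (5 + A)/((2*n)) = (5 + A)*(1/(2*n)) = (5 + A)/(2*n))
M(E, g) = g + 3/g (M(E, g) = (5 + 1)/(2*g) + g = (1/2)*6/g + g = 3/g + g = g + 3/g)
(M(6, 2)*K(-6))*(-1*24) = ((2 + 3/2)*(-3))*(-1*24) = ((2 + 3*(1/2))*(-3))*(-24) = ((2 + 3/2)*(-3))*(-24) = ((7/2)*(-3))*(-24) = -21/2*(-24) = 252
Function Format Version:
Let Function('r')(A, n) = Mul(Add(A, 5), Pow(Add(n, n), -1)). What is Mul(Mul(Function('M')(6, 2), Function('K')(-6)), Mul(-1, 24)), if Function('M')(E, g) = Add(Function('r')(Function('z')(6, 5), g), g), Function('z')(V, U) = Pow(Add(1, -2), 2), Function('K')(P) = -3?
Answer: 252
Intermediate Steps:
Function('z')(V, U) = 1 (Function('z')(V, U) = Pow(-1, 2) = 1)
Function('r')(A, n) = Mul(Rational(1, 2), Pow(n, -1), Add(5, A)) (Function('r')(A, n) = Mul(Add(5, A), Pow(Mul(2, n), -1)) = Mul(Add(5, A), Mul(Rational(1, 2), Pow(n, -1))) = Mul(Rational(1, 2), Pow(n, -1), Add(5, A)))
Function('M')(E, g) = Add(g, Mul(3, Pow(g, -1))) (Function('M')(E, g) = Add(Mul(Rational(1, 2), Pow(g, -1), Add(5, 1)), g) = Add(Mul(Rational(1, 2), Pow(g, -1), 6), g) = Add(Mul(3, Pow(g, -1)), g) = Add(g, Mul(3, Pow(g, -1))))
Mul(Mul(Function('M')(6, 2), Function('K')(-6)), Mul(-1, 24)) = Mul(Mul(Add(2, Mul(3, Pow(2, -1))), -3), Mul(-1, 24)) = Mul(Mul(Add(2, Mul(3, Rational(1, 2))), -3), -24) = Mul(Mul(Add(2, Rational(3, 2)), -3), -24) = Mul(Mul(Rational(7, 2), -3), -24) = Mul(Rational(-21, 2), -24) = 252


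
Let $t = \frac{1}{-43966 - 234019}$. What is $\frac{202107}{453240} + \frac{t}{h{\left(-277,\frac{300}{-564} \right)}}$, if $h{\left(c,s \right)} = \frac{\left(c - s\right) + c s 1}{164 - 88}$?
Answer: $\frac{2525737130641}{5664126733160} \approx 0.44592$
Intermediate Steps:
$t = - \frac{1}{277985}$ ($t = \frac{1}{-277985} = - \frac{1}{277985} \approx -3.5973 \cdot 10^{-6}$)
$h{\left(c,s \right)} = - \frac{s}{76} + \frac{c}{76} + \frac{c s}{76}$ ($h{\left(c,s \right)} = \frac{\left(c - s\right) + c s}{76} = \left(c - s + c s\right) \frac{1}{76} = - \frac{s}{76} + \frac{c}{76} + \frac{c s}{76}$)
$\frac{202107}{453240} + \frac{t}{h{\left(-277,\frac{300}{-564} \right)}} = \frac{202107}{453240} - \frac{1}{277985 \left(- \frac{300 \frac{1}{-564}}{76} + \frac{1}{76} \left(-277\right) + \frac{1}{76} \left(-277\right) \frac{300}{-564}\right)} = 202107 \cdot \frac{1}{453240} - \frac{1}{277985 \left(- \frac{300 \left(- \frac{1}{564}\right)}{76} - \frac{277}{76} + \frac{1}{76} \left(-277\right) 300 \left(- \frac{1}{564}\right)\right)} = \frac{67369}{151080} - \frac{1}{277985 \left(\left(- \frac{1}{76}\right) \left(- \frac{25}{47}\right) - \frac{277}{76} + \frac{1}{76} \left(-277\right) \left(- \frac{25}{47}\right)\right)} = \frac{67369}{151080} - \frac{1}{277985 \left(\frac{25}{3572} - \frac{277}{76} + \frac{6925}{3572}\right)} = \frac{67369}{151080} - \frac{1}{277985 \left(- \frac{6069}{3572}\right)} = \frac{67369}{151080} - - \frac{3572}{1687090965} = \frac{67369}{151080} + \frac{3572}{1687090965} = \frac{2525737130641}{5664126733160}$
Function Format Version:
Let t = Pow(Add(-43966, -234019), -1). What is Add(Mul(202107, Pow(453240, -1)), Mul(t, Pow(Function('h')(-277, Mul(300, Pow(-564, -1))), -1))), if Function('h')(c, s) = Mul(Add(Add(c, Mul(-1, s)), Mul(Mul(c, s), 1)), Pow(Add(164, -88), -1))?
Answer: Rational(2525737130641, 5664126733160) ≈ 0.44592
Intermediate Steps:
t = Rational(-1, 277985) (t = Pow(-277985, -1) = Rational(-1, 277985) ≈ -3.5973e-6)
Function('h')(c, s) = Add(Mul(Rational(-1, 76), s), Mul(Rational(1, 76), c), Mul(Rational(1, 76), c, s)) (Function('h')(c, s) = Mul(Add(Add(c, Mul(-1, s)), Mul(c, s)), Pow(76, -1)) = Mul(Add(c, Mul(-1, s), Mul(c, s)), Rational(1, 76)) = Add(Mul(Rational(-1, 76), s), Mul(Rational(1, 76), c), Mul(Rational(1, 76), c, s)))
Add(Mul(202107, Pow(453240, -1)), Mul(t, Pow(Function('h')(-277, Mul(300, Pow(-564, -1))), -1))) = Add(Mul(202107, Pow(453240, -1)), Mul(Rational(-1, 277985), Pow(Add(Mul(Rational(-1, 76), Mul(300, Pow(-564, -1))), Mul(Rational(1, 76), -277), Mul(Rational(1, 76), -277, Mul(300, Pow(-564, -1)))), -1))) = Add(Mul(202107, Rational(1, 453240)), Mul(Rational(-1, 277985), Pow(Add(Mul(Rational(-1, 76), Mul(300, Rational(-1, 564))), Rational(-277, 76), Mul(Rational(1, 76), -277, Mul(300, Rational(-1, 564)))), -1))) = Add(Rational(67369, 151080), Mul(Rational(-1, 277985), Pow(Add(Mul(Rational(-1, 76), Rational(-25, 47)), Rational(-277, 76), Mul(Rational(1, 76), -277, Rational(-25, 47))), -1))) = Add(Rational(67369, 151080), Mul(Rational(-1, 277985), Pow(Add(Rational(25, 3572), Rational(-277, 76), Rational(6925, 3572)), -1))) = Add(Rational(67369, 151080), Mul(Rational(-1, 277985), Pow(Rational(-6069, 3572), -1))) = Add(Rational(67369, 151080), Mul(Rational(-1, 277985), Rational(-3572, 6069))) = Add(Rational(67369, 151080), Rational(3572, 1687090965)) = Rational(2525737130641, 5664126733160)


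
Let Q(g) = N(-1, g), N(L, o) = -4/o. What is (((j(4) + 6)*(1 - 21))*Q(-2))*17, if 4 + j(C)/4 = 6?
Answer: -9520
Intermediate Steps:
j(C) = 8 (j(C) = -16 + 4*6 = -16 + 24 = 8)
Q(g) = -4/g
(((j(4) + 6)*(1 - 21))*Q(-2))*17 = (((8 + 6)*(1 - 21))*(-4/(-2)))*17 = ((14*(-20))*(-4*(-½)))*17 = -280*2*17 = -560*17 = -9520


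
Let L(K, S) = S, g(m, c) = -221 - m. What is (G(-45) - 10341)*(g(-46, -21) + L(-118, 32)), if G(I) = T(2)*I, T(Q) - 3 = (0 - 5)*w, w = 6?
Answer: 1305018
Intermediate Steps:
T(Q) = -27 (T(Q) = 3 + (0 - 5)*6 = 3 - 5*6 = 3 - 30 = -27)
G(I) = -27*I
(G(-45) - 10341)*(g(-46, -21) + L(-118, 32)) = (-27*(-45) - 10341)*((-221 - 1*(-46)) + 32) = (1215 - 10341)*((-221 + 46) + 32) = -9126*(-175 + 32) = -9126*(-143) = 1305018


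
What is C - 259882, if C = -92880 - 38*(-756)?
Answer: -324034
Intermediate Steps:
C = -64152 (C = -92880 - 1*(-28728) = -92880 + 28728 = -64152)
C - 259882 = -64152 - 259882 = -324034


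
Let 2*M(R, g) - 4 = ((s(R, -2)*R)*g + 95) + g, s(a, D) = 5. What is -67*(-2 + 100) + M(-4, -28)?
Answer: -12501/2 ≈ -6250.5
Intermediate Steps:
M(R, g) = 99/2 + g/2 + 5*R*g/2 (M(R, g) = 2 + (((5*R)*g + 95) + g)/2 = 2 + ((5*R*g + 95) + g)/2 = 2 + ((95 + 5*R*g) + g)/2 = 2 + (95 + g + 5*R*g)/2 = 2 + (95/2 + g/2 + 5*R*g/2) = 99/2 + g/2 + 5*R*g/2)
-67*(-2 + 100) + M(-4, -28) = -67*(-2 + 100) + (99/2 + (1/2)*(-28) + (5/2)*(-4)*(-28)) = -67*98 + (99/2 - 14 + 280) = -6566 + 631/2 = -12501/2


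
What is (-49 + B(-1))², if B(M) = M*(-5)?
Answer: 1936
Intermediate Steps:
B(M) = -5*M
(-49 + B(-1))² = (-49 - 5*(-1))² = (-49 + 5)² = (-44)² = 1936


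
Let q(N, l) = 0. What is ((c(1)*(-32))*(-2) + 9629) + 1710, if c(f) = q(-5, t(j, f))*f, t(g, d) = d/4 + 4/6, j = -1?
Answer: 11339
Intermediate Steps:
t(g, d) = ⅔ + d/4 (t(g, d) = d*(¼) + 4*(⅙) = d/4 + ⅔ = ⅔ + d/4)
c(f) = 0 (c(f) = 0*f = 0)
((c(1)*(-32))*(-2) + 9629) + 1710 = ((0*(-32))*(-2) + 9629) + 1710 = (0*(-2) + 9629) + 1710 = (0 + 9629) + 1710 = 9629 + 1710 = 11339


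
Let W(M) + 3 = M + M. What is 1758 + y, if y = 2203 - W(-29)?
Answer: 4022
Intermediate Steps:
W(M) = -3 + 2*M (W(M) = -3 + (M + M) = -3 + 2*M)
y = 2264 (y = 2203 - (-3 + 2*(-29)) = 2203 - (-3 - 58) = 2203 - 1*(-61) = 2203 + 61 = 2264)
1758 + y = 1758 + 2264 = 4022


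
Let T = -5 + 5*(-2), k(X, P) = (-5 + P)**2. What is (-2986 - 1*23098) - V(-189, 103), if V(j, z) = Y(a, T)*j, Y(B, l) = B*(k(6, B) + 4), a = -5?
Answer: -124364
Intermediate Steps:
T = -15 (T = -5 - 10 = -15)
Y(B, l) = B*(4 + (-5 + B)**2) (Y(B, l) = B*((-5 + B)**2 + 4) = B*(4 + (-5 + B)**2))
V(j, z) = -520*j (V(j, z) = (-5*(4 + (-5 - 5)**2))*j = (-5*(4 + (-10)**2))*j = (-5*(4 + 100))*j = (-5*104)*j = -520*j)
(-2986 - 1*23098) - V(-189, 103) = (-2986 - 1*23098) - (-520)*(-189) = (-2986 - 23098) - 1*98280 = -26084 - 98280 = -124364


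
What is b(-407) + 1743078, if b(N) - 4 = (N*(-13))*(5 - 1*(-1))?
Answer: 1774828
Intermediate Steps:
b(N) = 4 - 78*N (b(N) = 4 + (N*(-13))*(5 - 1*(-1)) = 4 + (-13*N)*(5 + 1) = 4 - 13*N*6 = 4 - 78*N)
b(-407) + 1743078 = (4 - 78*(-407)) + 1743078 = (4 + 31746) + 1743078 = 31750 + 1743078 = 1774828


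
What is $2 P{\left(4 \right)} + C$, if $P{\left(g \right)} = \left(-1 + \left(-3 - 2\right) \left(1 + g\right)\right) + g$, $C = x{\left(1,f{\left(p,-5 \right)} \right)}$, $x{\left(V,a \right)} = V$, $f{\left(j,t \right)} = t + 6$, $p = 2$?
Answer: $-43$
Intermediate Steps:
$f{\left(j,t \right)} = 6 + t$
$C = 1$
$P{\left(g \right)} = -6 - 4 g$ ($P{\left(g \right)} = \left(-1 - 5 \left(1 + g\right)\right) + g = \left(-1 - \left(5 + 5 g\right)\right) + g = \left(-6 - 5 g\right) + g = -6 - 4 g$)
$2 P{\left(4 \right)} + C = 2 \left(-6 - 16\right) + 1 = 2 \left(-22\right) + 1 = -44 + 1 = -43$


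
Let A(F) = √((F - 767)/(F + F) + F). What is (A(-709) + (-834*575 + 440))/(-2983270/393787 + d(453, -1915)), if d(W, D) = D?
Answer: 37733457914/151417075 - 393787*I*√355877587/536773530875 ≈ 249.2 - 0.01384*I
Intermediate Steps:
A(F) = √(F + (-767 + F)/(2*F)) (A(F) = √((-767 + F)/((2*F)) + F) = √((-767 + F)*(1/(2*F)) + F) = √((-767 + F)/(2*F) + F) = √(F + (-767 + F)/(2*F)))
(A(-709) + (-834*575 + 440))/(-2983270/393787 + d(453, -1915)) = (√(2 - 1534/(-709) + 4*(-709))/2 + (-834*575 + 440))/(-2983270/393787 - 1915) = (√(2 - 1534*(-1/709) - 2836)/2 + (-479550 + 440))/(-2983270*1/393787 - 1915) = (√(2 + 1534/709 - 2836)/2 - 479110)/(-2983270/393787 - 1915) = (√(-2007772/709)/2 - 479110)/(-757085375/393787) = ((2*I*√355877587/709)/2 - 479110)*(-393787/757085375) = (I*√355877587/709 - 479110)*(-393787/757085375) = (-479110 + I*√355877587/709)*(-393787/757085375) = 37733457914/151417075 - 393787*I*√355877587/536773530875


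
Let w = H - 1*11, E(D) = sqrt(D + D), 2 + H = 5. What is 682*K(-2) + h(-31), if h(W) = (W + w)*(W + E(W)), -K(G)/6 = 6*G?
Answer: 50313 - 39*I*sqrt(62) ≈ 50313.0 - 307.09*I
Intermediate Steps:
H = 3 (H = -2 + 5 = 3)
E(D) = sqrt(2)*sqrt(D) (E(D) = sqrt(2*D) = sqrt(2)*sqrt(D))
K(G) = -36*G
w = -8 (w = 3 - 1*11 = 3 - 11 = -8)
h(W) = (-8 + W)*(W + sqrt(2)*sqrt(W)) (h(W) = (W - 8)*(W + sqrt(2)*sqrt(W)) = (-8 + W)*(W + sqrt(2)*sqrt(W)))
682*K(-2) + h(-31) = 682*(-36*(-2)) + ((-31)**2 - 8*(-31) + sqrt(2)*(-31)**(3/2) - 8*sqrt(2)*sqrt(-31)) = 682*72 + (961 + 248 + sqrt(2)*(-31*I*sqrt(31)) - 8*sqrt(2)*I*sqrt(31)) = 49104 + (961 + 248 - 31*I*sqrt(62) - 8*I*sqrt(62)) = 49104 + (1209 - 39*I*sqrt(62)) = 50313 - 39*I*sqrt(62)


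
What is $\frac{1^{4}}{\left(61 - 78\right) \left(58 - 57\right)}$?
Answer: $- \frac{1}{17} \approx -0.058824$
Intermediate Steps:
$\frac{1^{4}}{\left(61 - 78\right) \left(58 - 57\right)} = 1 \frac{1}{\left(-17\right) \left(58 - 57\right)} = 1 \frac{1}{\left(-17\right) 1} = 1 \frac{1}{-17} = 1 \left(- \frac{1}{17}\right) = - \frac{1}{17}$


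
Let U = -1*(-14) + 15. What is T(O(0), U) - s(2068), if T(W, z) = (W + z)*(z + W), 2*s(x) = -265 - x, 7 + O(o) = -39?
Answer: 2911/2 ≈ 1455.5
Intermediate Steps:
O(o) = -46 (O(o) = -7 - 39 = -46)
U = 29 (U = 14 + 15 = 29)
s(x) = -265/2 - x/2 (s(x) = (-265 - x)/2 = -265/2 - x/2)
T(W, z) = (W + z)² (T(W, z) = (W + z)*(W + z) = (W + z)²)
T(O(0), U) - s(2068) = (-46 + 29)² - (-265/2 - ½*2068) = (-17)² - (-265/2 - 1034) = 289 - 1*(-2333/2) = 289 + 2333/2 = 2911/2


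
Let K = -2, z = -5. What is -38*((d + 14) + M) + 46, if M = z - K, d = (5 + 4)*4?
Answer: -1740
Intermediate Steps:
d = 36 (d = 9*4 = 36)
M = -3 (M = -5 - 1*(-2) = -5 + 2 = -3)
-38*((d + 14) + M) + 46 = -38*((36 + 14) - 3) + 46 = -38*(50 - 3) + 46 = -38*47 + 46 = -1786 + 46 = -1740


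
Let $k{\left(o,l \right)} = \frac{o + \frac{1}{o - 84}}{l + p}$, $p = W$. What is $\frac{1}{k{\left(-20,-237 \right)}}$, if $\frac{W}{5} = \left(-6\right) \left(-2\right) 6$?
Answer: $- \frac{12792}{2081} \approx -6.147$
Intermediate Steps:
$W = 360$ ($W = 5 \left(-6\right) \left(-2\right) 6 = 5 \cdot 12 \cdot 6 = 5 \cdot 72 = 360$)
$p = 360$
$k{\left(o,l \right)} = \frac{o + \frac{1}{-84 + o}}{360 + l}$ ($k{\left(o,l \right)} = \frac{o + \frac{1}{o - 84}}{l + 360} = \frac{o + \frac{1}{-84 + o}}{360 + l}$)
$\frac{1}{k{\left(-20,-237 \right)}} = \frac{1}{\frac{1}{-30240 - -19908 + 360 \left(-20\right) - -4740} \left(1 + \left(-20\right)^{2} - -1680\right)} = \frac{1}{\frac{1}{-30240 + 19908 - 7200 + 4740} \left(1 + 400 + 1680\right)} = \frac{1}{\frac{1}{-12792} \cdot 2081} = \frac{1}{\left(- \frac{1}{12792}\right) 2081} = \frac{1}{- \frac{2081}{12792}} = - \frac{12792}{2081}$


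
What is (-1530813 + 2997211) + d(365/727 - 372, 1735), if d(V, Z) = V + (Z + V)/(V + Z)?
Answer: 1065801994/727 ≈ 1.4660e+6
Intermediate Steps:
d(V, Z) = 1 + V (d(V, Z) = V + (V + Z)/(V + Z) = V + 1 = 1 + V)
(-1530813 + 2997211) + d(365/727 - 372, 1735) = (-1530813 + 2997211) + (1 + (365/727 - 372)) = 1466398 + (1 + (365*(1/727) - 372)) = 1466398 + (1 + (365/727 - 372)) = 1466398 + (1 - 270079/727) = 1466398 - 269352/727 = 1065801994/727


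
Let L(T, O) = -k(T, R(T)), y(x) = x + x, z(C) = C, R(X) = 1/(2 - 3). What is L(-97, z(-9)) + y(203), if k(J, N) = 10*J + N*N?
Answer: 1375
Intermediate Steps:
R(X) = -1 (R(X) = 1/(-1) = -1)
k(J, N) = N**2 + 10*J (k(J, N) = 10*J + N**2 = N**2 + 10*J)
y(x) = 2*x
L(T, O) = -1 - 10*T (L(T, O) = -((-1)**2 + 10*T) = -(1 + 10*T) = -1 - 10*T)
L(-97, z(-9)) + y(203) = (-1 - 10*(-97)) + 2*203 = (-1 + 970) + 406 = 969 + 406 = 1375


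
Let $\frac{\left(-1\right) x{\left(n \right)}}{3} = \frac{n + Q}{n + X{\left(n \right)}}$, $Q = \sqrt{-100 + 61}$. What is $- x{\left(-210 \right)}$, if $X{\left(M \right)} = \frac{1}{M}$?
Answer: $\frac{132300}{44101} - \frac{630 i \sqrt{39}}{44101} \approx 2.9999 - 0.089212 i$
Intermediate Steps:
$Q = i \sqrt{39}$ ($Q = \sqrt{-39} = i \sqrt{39} \approx 6.245 i$)
$x{\left(n \right)} = - \frac{3 \left(n + i \sqrt{39}\right)}{n + \frac{1}{n}}$ ($x{\left(n \right)} = - 3 \frac{n + i \sqrt{39}}{n + \frac{1}{n}} = - \frac{3 \left(n + i \sqrt{39}\right)}{n + \frac{1}{n}}$)
$- x{\left(-210 \right)} = - \frac{\left(-3\right) \left(-210\right) \left(-210 + i \sqrt{39}\right)}{1 + \left(-210\right)^{2}} = - \frac{\left(-3\right) \left(-210\right) \left(-210 + i \sqrt{39}\right)}{1 + 44100} = - \frac{\left(-3\right) \left(-210\right) \left(-210 + i \sqrt{39}\right)}{44101} = - (- \frac{132300}{44101} + \frac{630 i \sqrt{39}}{44101}) = \frac{132300}{44101} - \frac{630 i \sqrt{39}}{44101}$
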